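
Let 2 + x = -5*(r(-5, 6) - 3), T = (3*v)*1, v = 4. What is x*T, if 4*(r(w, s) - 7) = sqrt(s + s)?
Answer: -264 - 30*sqrt(3) ≈ -315.96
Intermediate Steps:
r(w, s) = 7 + sqrt(2)*sqrt(s)/4 (r(w, s) = 7 + sqrt(s + s)/4 = 7 + sqrt(2*s)/4 = 7 + (sqrt(2)*sqrt(s))/4 = 7 + sqrt(2)*sqrt(s)/4)
T = 12 (T = (3*4)*1 = 12*1 = 12)
x = -22 - 5*sqrt(3)/2 (x = -2 - 5*((7 + sqrt(2)*sqrt(6)/4) - 3) = -2 - 5*((7 + sqrt(3)/2) - 3) = -2 - 5*(4 + sqrt(3)/2) = -2 + (-20 - 5*sqrt(3)/2) = -22 - 5*sqrt(3)/2 ≈ -26.330)
x*T = (-22 - 5*sqrt(3)/2)*12 = -264 - 30*sqrt(3)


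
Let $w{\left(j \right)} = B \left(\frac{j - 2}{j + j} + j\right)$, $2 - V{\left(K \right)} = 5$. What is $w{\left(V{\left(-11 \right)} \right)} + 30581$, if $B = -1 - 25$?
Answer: $\frac{91912}{3} \approx 30637.0$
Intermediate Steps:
$V{\left(K \right)} = -3$ ($V{\left(K \right)} = 2 - 5 = -3$)
$B = -26$ ($B = -1 - 25 = -26$)
$w{\left(j \right)} = - 26 j - \frac{13 \left(-2 + j\right)}{j}$ ($w{\left(j \right)} = - 26 \left(\frac{j - 2}{j + j} + j\right) = - 26 \left(\frac{-2 + j}{2 j} + j\right) = - 26 \left(j + \frac{-2 + j}{2 j}\right) = - 26 j - \frac{13 \left(-2 + j\right)}{j}$)
$w{\left(V{\left(-11 \right)} \right)} + 30581 = \left(-13 - -78 + \frac{26}{-3}\right) + 30581 = \left(-13 + 78 + 26 \left(- \frac{1}{3}\right)\right) + 30581 = \left(-13 + 78 - \frac{26}{3}\right) + 30581 = \frac{169}{3} + 30581 = \frac{91912}{3}$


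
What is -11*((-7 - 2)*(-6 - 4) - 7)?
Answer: -913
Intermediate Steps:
-11*((-7 - 2)*(-6 - 4) - 7) = -11*(-9*(-10) - 7) = -11*(90 - 7) = -11*83 = -913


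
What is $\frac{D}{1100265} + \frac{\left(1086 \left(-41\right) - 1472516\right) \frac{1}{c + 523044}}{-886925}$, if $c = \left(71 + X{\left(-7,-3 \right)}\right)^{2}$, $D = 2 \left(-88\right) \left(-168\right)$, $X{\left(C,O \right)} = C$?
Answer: $\frac{460856798293071}{17147030178859750} \approx 0.026877$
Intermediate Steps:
$D = 29568$ ($D = \left(-176\right) \left(-168\right) = 29568$)
$c = 4096$ ($c = \left(71 - 7\right)^{2} = 64^{2} = 4096$)
$\frac{D}{1100265} + \frac{\left(1086 \left(-41\right) - 1472516\right) \frac{1}{c + 523044}}{-886925} = \frac{29568}{1100265} + \frac{\left(1086 \left(-41\right) - 1472516\right) \frac{1}{4096 + 523044}}{-886925} = 29568 \cdot \frac{1}{1100265} + \frac{-44526 - 1472516}{527140} \left(- \frac{1}{886925}\right) = \frac{9856}{366755} + \left(-1517042\right) \frac{1}{527140} \left(- \frac{1}{886925}\right) = \frac{9856}{366755} - - \frac{758521}{233766822250} = \frac{9856}{366755} + \frac{758521}{233766822250} = \frac{460856798293071}{17147030178859750}$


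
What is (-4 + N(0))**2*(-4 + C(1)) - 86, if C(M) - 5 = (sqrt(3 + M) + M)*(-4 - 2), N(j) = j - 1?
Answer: -511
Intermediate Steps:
N(j) = -1 + j
C(M) = 5 - 6*M - 6*sqrt(3 + M) (C(M) = 5 + (sqrt(3 + M) + M)*(-4 - 2) = 5 + (M + sqrt(3 + M))*(-6) = 5 + (-6*M - 6*sqrt(3 + M)) = 5 - 6*M - 6*sqrt(3 + M))
(-4 + N(0))**2*(-4 + C(1)) - 86 = (-4 + (-1 + 0))**2*(-4 + (5 - 6*1 - 6*sqrt(3 + 1))) - 86 = (-4 - 1)**2*(-4 + (5 - 6 - 6*sqrt(4))) - 86 = (-5)**2*(-4 + (5 - 6 - 6*2)) - 86 = 25*(-4 + (5 - 6 - 12)) - 86 = 25*(-4 - 13) - 86 = 25*(-17) - 86 = -425 - 86 = -511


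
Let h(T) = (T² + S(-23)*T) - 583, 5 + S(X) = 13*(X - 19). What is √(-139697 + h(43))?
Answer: 2*I*√40531 ≈ 402.65*I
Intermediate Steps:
S(X) = -252 + 13*X (S(X) = -5 + 13*(X - 19) = -5 + 13*(-19 + X) = -5 + (-247 + 13*X) = -252 + 13*X)
h(T) = -583 + T² - 551*T (h(T) = (T² + (-252 + 13*(-23))*T) - 583 = (T² + (-252 - 299)*T) - 583 = (T² - 551*T) - 583 = -583 + T² - 551*T)
√(-139697 + h(43)) = √(-139697 + (-583 + 43² - 551*43)) = √(-139697 + (-583 + 1849 - 23693)) = √(-139697 - 22427) = √(-162124) = 2*I*√40531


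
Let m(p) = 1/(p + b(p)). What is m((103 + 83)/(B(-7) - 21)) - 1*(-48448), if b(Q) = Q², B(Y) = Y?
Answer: 355947652/7347 ≈ 48448.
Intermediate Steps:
m(p) = 1/(p + p²)
m((103 + 83)/(B(-7) - 21)) - 1*(-48448) = 1/((((103 + 83)/(-7 - 21)))*(1 + (103 + 83)/(-7 - 21))) - 1*(-48448) = 1/(((186/(-28)))*(1 + 186/(-28))) + 48448 = 1/(((186*(-1/28)))*(1 + 186*(-1/28))) + 48448 = 1/((-93/14)*(1 - 93/14)) + 48448 = -14/(93*(-79/14)) + 48448 = -14/93*(-14/79) + 48448 = 196/7347 + 48448 = 355947652/7347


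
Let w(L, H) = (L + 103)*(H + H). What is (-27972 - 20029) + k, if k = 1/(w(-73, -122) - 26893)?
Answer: -1642258214/34213 ≈ -48001.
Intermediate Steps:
w(L, H) = 2*H*(103 + L) (w(L, H) = (103 + L)*(2*H) = 2*H*(103 + L))
k = -1/34213 (k = 1/(2*(-122)*(103 - 73) - 26893) = 1/(2*(-122)*30 - 26893) = 1/(-7320 - 26893) = 1/(-34213) = -1/34213 ≈ -2.9229e-5)
(-27972 - 20029) + k = (-27972 - 20029) - 1/34213 = -48001 - 1/34213 = -1642258214/34213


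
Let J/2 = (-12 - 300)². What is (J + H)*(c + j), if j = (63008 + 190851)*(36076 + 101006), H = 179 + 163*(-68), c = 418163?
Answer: 6395633256464583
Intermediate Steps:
H = -10905 (H = 179 - 11084 = -10905)
j = 34799499438 (j = 253859*137082 = 34799499438)
J = 194688 (J = 2*(-12 - 300)² = 2*(-312)² = 2*97344 = 194688)
(J + H)*(c + j) = (194688 - 10905)*(418163 + 34799499438) = 183783*34799917601 = 6395633256464583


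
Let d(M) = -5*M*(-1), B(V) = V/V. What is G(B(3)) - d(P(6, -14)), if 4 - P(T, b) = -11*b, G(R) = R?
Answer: 751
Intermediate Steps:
B(V) = 1
P(T, b) = 4 + 11*b (P(T, b) = 4 - (-11)*b = 4 + 11*b)
d(M) = 5*M
G(B(3)) - d(P(6, -14)) = 1 - 5*(4 + 11*(-14)) = 1 - 5*(4 - 154) = 1 - 5*(-150) = 1 - 1*(-750) = 1 + 750 = 751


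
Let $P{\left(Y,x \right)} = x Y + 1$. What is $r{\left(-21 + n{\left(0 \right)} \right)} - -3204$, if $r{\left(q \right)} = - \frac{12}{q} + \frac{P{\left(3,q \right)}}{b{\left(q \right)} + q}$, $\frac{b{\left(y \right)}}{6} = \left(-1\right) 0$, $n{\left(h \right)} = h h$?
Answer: $\frac{67358}{21} \approx 3207.5$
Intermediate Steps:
$n{\left(h \right)} = h^{2}$
$P{\left(Y,x \right)} = 1 + Y x$ ($P{\left(Y,x \right)} = Y x + 1 = 1 + Y x$)
$b{\left(y \right)} = 0$ ($b{\left(y \right)} = 6 \left(\left(-1\right) 0\right) = 6 \cdot 0 = 0$)
$r{\left(q \right)} = - \frac{12}{q} + \frac{1 + 3 q}{q}$ ($r{\left(q \right)} = - \frac{12}{q} + \frac{1 + 3 q}{0 + q} = - \frac{12}{q} + \frac{1 + 3 q}{q}$)
$r{\left(-21 + n{\left(0 \right)} \right)} - -3204 = \left(3 - \frac{11}{-21 + 0^{2}}\right) - -3204 = \left(3 - \frac{11}{-21 + 0}\right) + 3204 = \left(3 - \frac{11}{-21}\right) + 3204 = \left(3 - - \frac{11}{21}\right) + 3204 = \left(3 + \frac{11}{21}\right) + 3204 = \frac{74}{21} + 3204 = \frac{67358}{21}$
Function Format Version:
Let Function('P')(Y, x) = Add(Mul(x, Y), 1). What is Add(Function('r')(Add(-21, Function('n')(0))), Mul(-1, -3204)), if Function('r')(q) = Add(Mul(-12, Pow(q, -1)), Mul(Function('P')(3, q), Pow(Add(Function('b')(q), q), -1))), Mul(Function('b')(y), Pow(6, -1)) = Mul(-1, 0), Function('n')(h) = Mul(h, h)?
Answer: Rational(67358, 21) ≈ 3207.5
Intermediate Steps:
Function('n')(h) = Pow(h, 2)
Function('P')(Y, x) = Add(1, Mul(Y, x)) (Function('P')(Y, x) = Add(Mul(Y, x), 1) = Add(1, Mul(Y, x)))
Function('b')(y) = 0 (Function('b')(y) = Mul(6, Mul(-1, 0)) = Mul(6, 0) = 0)
Function('r')(q) = Add(Mul(-12, Pow(q, -1)), Mul(Pow(q, -1), Add(1, Mul(3, q)))) (Function('r')(q) = Add(Mul(-12, Pow(q, -1)), Mul(Add(1, Mul(3, q)), Pow(Add(0, q), -1))) = Add(Mul(-12, Pow(q, -1)), Mul(Add(1, Mul(3, q)), Pow(q, -1))) = Add(Mul(-12, Pow(q, -1)), Mul(Pow(q, -1), Add(1, Mul(3, q)))))
Add(Function('r')(Add(-21, Function('n')(0))), Mul(-1, -3204)) = Add(Add(3, Mul(-11, Pow(Add(-21, Pow(0, 2)), -1))), Mul(-1, -3204)) = Add(Add(3, Mul(-11, Pow(Add(-21, 0), -1))), 3204) = Add(Add(3, Mul(-11, Pow(-21, -1))), 3204) = Add(Add(3, Mul(-11, Rational(-1, 21))), 3204) = Add(Add(3, Rational(11, 21)), 3204) = Add(Rational(74, 21), 3204) = Rational(67358, 21)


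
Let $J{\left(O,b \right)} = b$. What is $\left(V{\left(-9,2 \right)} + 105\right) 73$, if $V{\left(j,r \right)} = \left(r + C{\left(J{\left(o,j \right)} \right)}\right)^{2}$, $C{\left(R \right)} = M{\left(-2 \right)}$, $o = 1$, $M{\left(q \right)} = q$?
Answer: $7665$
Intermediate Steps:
$C{\left(R \right)} = -2$
$V{\left(j,r \right)} = \left(-2 + r\right)^{2}$ ($V{\left(j,r \right)} = \left(r - 2\right)^{2} = \left(-2 + r\right)^{2}$)
$\left(V{\left(-9,2 \right)} + 105\right) 73 = \left(\left(-2 + 2\right)^{2} + 105\right) 73 = \left(0^{2} + 105\right) 73 = \left(0 + 105\right) 73 = 105 \cdot 73 = 7665$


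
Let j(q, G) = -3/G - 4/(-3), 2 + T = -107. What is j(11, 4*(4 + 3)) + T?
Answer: -9053/84 ≈ -107.77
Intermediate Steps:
T = -109 (T = -2 - 107 = -109)
j(q, G) = 4/3 - 3/G (j(q, G) = -3/G - 4*(-1/3) = -3/G + 4/3 = 4/3 - 3/G)
j(11, 4*(4 + 3)) + T = (4/3 - 3*1/(4*(4 + 3))) - 109 = (4/3 - 3/(4*7)) - 109 = (4/3 - 3/28) - 109 = 103/84 - 109 = -9053/84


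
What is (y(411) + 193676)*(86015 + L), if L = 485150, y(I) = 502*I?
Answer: 228464857670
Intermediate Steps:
(y(411) + 193676)*(86015 + L) = (502*411 + 193676)*(86015 + 485150) = (206322 + 193676)*571165 = 399998*571165 = 228464857670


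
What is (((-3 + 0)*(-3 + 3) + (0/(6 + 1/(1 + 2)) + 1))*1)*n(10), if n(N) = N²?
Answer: 100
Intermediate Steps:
(((-3 + 0)*(-3 + 3) + (0/(6 + 1/(1 + 2)) + 1))*1)*n(10) = (((-3 + 0)*(-3 + 3) + (0/(6 + 1/(1 + 2)) + 1))*1)*10² = ((-3*0 + (0/(6 + 1/3) + 1))*1)*100 = ((0 + (0/(6 + ⅓) + 1))*1)*100 = ((0 + (0/(19/3) + 1))*1)*100 = ((0 + ((3/19)*0 + 1))*1)*100 = ((0 + (0 + 1))*1)*100 = ((0 + 1)*1)*100 = (1*1)*100 = 1*100 = 100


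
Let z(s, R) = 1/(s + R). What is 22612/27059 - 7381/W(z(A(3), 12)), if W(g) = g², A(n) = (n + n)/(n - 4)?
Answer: -7189986632/27059 ≈ -2.6572e+5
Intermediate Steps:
A(n) = 2*n/(-4 + n) (A(n) = (2*n)/(-4 + n) = 2*n/(-4 + n))
z(s, R) = 1/(R + s)
22612/27059 - 7381/W(z(A(3), 12)) = 22612/27059 - 7381*(12 + 2*3/(-4 + 3))² = 22612*(1/27059) - 7381*(12 + 2*3/(-1))² = 22612/27059 - 7381*(12 + 2*3*(-1))² = 22612/27059 - 7381*(12 - 6)² = 22612/27059 - 7381/((1/6)²) = 22612/27059 - 7381/((⅙)²) = 22612/27059 - 7381/1/36 = 22612/27059 - 7381*36 = 22612/27059 - 265716 = -7189986632/27059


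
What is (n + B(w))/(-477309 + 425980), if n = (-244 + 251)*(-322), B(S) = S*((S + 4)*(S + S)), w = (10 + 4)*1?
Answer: -4802/51329 ≈ -0.093553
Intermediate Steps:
w = 14 (w = 14*1 = 14)
B(S) = 2*S²*(4 + S) (B(S) = S*((4 + S)*(2*S)) = S*(2*S*(4 + S)) = 2*S²*(4 + S))
n = -2254 (n = 7*(-322) = -2254)
(n + B(w))/(-477309 + 425980) = (-2254 + 2*14²*(4 + 14))/(-477309 + 425980) = (-2254 + 2*196*18)/(-51329) = (-2254 + 7056)*(-1/51329) = 4802*(-1/51329) = -4802/51329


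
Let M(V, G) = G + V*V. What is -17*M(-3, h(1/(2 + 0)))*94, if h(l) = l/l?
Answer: -15980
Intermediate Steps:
h(l) = 1
M(V, G) = G + V**2
-17*M(-3, h(1/(2 + 0)))*94 = -17*(1 + (-3)**2)*94 = -17*(1 + 9)*94 = -17*10*94 = -170*94 = -15980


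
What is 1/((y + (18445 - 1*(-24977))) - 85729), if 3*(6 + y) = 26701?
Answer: -3/100238 ≈ -2.9929e-5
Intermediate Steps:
y = 26683/3 (y = -6 + (1/3)*26701 = -6 + 26701/3 = 26683/3 ≈ 8894.3)
1/((y + (18445 - 1*(-24977))) - 85729) = 1/((26683/3 + (18445 - 1*(-24977))) - 85729) = 1/((26683/3 + (18445 + 24977)) - 85729) = 1/((26683/3 + 43422) - 85729) = 1/(156949/3 - 85729) = 1/(-100238/3) = -3/100238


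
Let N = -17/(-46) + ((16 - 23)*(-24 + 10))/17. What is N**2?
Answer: 23011209/611524 ≈ 37.629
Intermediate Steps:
N = 4797/782 (N = -17*(-1/46) - 7*(-14)*(1/17) = 17/46 + 98*(1/17) = 17/46 + 98/17 = 4797/782 ≈ 6.1343)
N**2 = (4797/782)**2 = 23011209/611524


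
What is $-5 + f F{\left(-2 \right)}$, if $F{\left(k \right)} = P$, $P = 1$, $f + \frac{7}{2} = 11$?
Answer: $\frac{5}{2} \approx 2.5$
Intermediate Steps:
$f = \frac{15}{2}$ ($f = - \frac{7}{2} + 11 = \frac{15}{2} \approx 7.5$)
$F{\left(k \right)} = 1$
$-5 + f F{\left(-2 \right)} = -5 + \frac{15}{2} \cdot 1 = -5 + \frac{15}{2} = \frac{5}{2}$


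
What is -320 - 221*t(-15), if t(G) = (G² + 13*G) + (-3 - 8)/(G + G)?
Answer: -210931/30 ≈ -7031.0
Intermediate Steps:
t(G) = G² + 13*G - 11/(2*G) (t(G) = (G² + 13*G) - 11*1/(2*G) = (G² + 13*G) - 11/(2*G) = G² + 13*G - 11/(2*G))
-320 - 221*t(-15) = -320 - 221*((-15)² + 13*(-15) - 11/2/(-15)) = -320 - 221*(225 - 195 - 11/2*(-1/15)) = -320 - 221*(225 - 195 + 11/30) = -320 - 221*911/30 = -320 - 201331/30 = -210931/30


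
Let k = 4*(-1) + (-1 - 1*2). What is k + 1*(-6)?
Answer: -13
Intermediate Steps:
k = -7 (k = -4 + (-1 - 2) = -4 - 3 = -7)
k + 1*(-6) = -7 + 1*(-6) = -7 - 6 = -13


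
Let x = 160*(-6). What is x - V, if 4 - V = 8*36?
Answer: -676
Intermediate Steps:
x = -960
V = -284 (V = 4 - 8*36 = 4 - 1*288 = 4 - 288 = -284)
x - V = -960 - 1*(-284) = -960 + 284 = -676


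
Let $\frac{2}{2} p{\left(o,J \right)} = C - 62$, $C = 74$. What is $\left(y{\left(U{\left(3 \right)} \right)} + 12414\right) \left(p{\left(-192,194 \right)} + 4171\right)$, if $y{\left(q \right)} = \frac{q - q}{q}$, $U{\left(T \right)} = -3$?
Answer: $51927762$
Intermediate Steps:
$y{\left(q \right)} = 0$ ($y{\left(q \right)} = \frac{0}{q} = 0$)
$p{\left(o,J \right)} = 12$ ($p{\left(o,J \right)} = 74 - 62 = 12$)
$\left(y{\left(U{\left(3 \right)} \right)} + 12414\right) \left(p{\left(-192,194 \right)} + 4171\right) = \left(0 + 12414\right) \left(12 + 4171\right) = 12414 \cdot 4183 = 51927762$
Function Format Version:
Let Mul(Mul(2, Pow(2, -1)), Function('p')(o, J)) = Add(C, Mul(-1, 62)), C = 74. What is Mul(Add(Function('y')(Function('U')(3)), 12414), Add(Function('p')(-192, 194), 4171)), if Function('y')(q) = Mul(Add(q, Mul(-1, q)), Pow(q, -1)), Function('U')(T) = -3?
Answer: 51927762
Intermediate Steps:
Function('y')(q) = 0 (Function('y')(q) = Mul(0, Pow(q, -1)) = 0)
Function('p')(o, J) = 12 (Function('p')(o, J) = Add(74, Mul(-1, 62)) = Add(74, -62) = 12)
Mul(Add(Function('y')(Function('U')(3)), 12414), Add(Function('p')(-192, 194), 4171)) = Mul(Add(0, 12414), Add(12, 4171)) = Mul(12414, 4183) = 51927762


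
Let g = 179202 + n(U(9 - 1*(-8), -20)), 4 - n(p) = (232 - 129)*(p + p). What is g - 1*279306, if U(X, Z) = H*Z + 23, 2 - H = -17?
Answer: -26558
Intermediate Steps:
H = 19 (H = 2 - 1*(-17) = 2 + 17 = 19)
U(X, Z) = 23 + 19*Z (U(X, Z) = 19*Z + 23 = 23 + 19*Z)
n(p) = 4 - 206*p (n(p) = 4 - (232 - 129)*(p + p) = 4 - 103*2*p = 4 - 206*p)
g = 252748 (g = 179202 + (4 - 206*(23 + 19*(-20))) = 179202 + (4 - 206*(23 - 380)) = 179202 + (4 - 206*(-357)) = 179202 + (4 + 73542) = 179202 + 73546 = 252748)
g - 1*279306 = 252748 - 1*279306 = 252748 - 279306 = -26558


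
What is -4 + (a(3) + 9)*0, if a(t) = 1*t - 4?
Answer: -4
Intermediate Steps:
a(t) = -4 + t (a(t) = t - 4 = -4 + t)
-4 + (a(3) + 9)*0 = -4 + ((-4 + 3) + 9)*0 = -4 + (-1 + 9)*0 = -4 + 8*0 = -4 + 0 = -4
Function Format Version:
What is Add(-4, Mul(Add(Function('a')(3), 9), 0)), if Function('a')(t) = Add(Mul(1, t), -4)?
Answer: -4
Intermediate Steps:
Function('a')(t) = Add(-4, t) (Function('a')(t) = Add(t, -4) = Add(-4, t))
Add(-4, Mul(Add(Function('a')(3), 9), 0)) = Add(-4, Mul(Add(Add(-4, 3), 9), 0)) = Add(-4, Mul(Add(-1, 9), 0)) = Add(-4, Mul(8, 0)) = Add(-4, 0) = -4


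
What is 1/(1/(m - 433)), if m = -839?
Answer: -1272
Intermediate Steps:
1/(1/(m - 433)) = 1/(1/(-839 - 433)) = 1/(1/(-1272)) = 1/(-1/1272) = -1272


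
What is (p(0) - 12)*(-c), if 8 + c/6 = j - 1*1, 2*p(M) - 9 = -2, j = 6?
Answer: -153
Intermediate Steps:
p(M) = 7/2 (p(M) = 9/2 + (½)*(-2) = 9/2 - 1 = 7/2)
c = -18 (c = -48 + 6*(6 - 1*1) = -48 + 6*(6 - 1) = -48 + 6*5 = -48 + 30 = -18)
(p(0) - 12)*(-c) = (7/2 - 12)*(-1*(-18)) = -17/2*18 = -153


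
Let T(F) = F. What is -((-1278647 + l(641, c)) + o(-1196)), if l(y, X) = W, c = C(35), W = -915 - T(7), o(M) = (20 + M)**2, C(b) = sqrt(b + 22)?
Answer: -103407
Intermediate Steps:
C(b) = sqrt(22 + b)
W = -922 (W = -915 - 1*7 = -915 - 7 = -922)
c = sqrt(57) (c = sqrt(22 + 35) = sqrt(57) ≈ 7.5498)
l(y, X) = -922
-((-1278647 + l(641, c)) + o(-1196)) = -((-1278647 - 922) + (20 - 1196)**2) = -(-1279569 + (-1176)**2) = -(-1279569 + 1382976) = -1*103407 = -103407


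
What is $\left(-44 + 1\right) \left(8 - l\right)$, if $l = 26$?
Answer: $774$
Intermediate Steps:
$\left(-44 + 1\right) \left(8 - l\right) = \left(-44 + 1\right) \left(8 - 26\right) = - 43 \left(8 - 26\right) = \left(-43\right) \left(-18\right) = 774$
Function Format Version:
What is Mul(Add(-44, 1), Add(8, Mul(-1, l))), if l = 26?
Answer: 774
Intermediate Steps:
Mul(Add(-44, 1), Add(8, Mul(-1, l))) = Mul(Add(-44, 1), Add(8, Mul(-1, 26))) = Mul(-43, Add(8, -26)) = Mul(-43, -18) = 774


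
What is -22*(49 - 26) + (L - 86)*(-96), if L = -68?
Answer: 14278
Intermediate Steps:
-22*(49 - 26) + (L - 86)*(-96) = -22*(49 - 26) + (-68 - 86)*(-96) = -22*23 - 154*(-96) = -506 + 14784 = 14278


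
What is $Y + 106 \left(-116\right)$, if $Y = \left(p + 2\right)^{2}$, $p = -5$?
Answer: $-12287$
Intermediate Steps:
$Y = 9$ ($Y = \left(-5 + 2\right)^{2} = \left(-3\right)^{2} = 9$)
$Y + 106 \left(-116\right) = 9 + 106 \left(-116\right) = 9 - 12296 = -12287$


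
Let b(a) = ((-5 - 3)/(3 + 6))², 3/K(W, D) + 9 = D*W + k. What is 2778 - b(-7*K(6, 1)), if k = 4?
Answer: 224954/81 ≈ 2777.2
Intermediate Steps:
K(W, D) = 3/(-5 + D*W) (K(W, D) = 3/(-9 + (D*W + 4)) = 3/(-9 + (4 + D*W)) = 3/(-5 + D*W))
b(a) = 64/81 (b(a) = (-8/9)² = 64/81)
2778 - b(-7*K(6, 1)) = 2778 - 1*64/81 = 2778 - 64/81 = 224954/81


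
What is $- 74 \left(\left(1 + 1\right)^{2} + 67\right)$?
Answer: $-5254$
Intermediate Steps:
$- 74 \left(\left(1 + 1\right)^{2} + 67\right) = - 74 \left(2^{2} + 67\right) = - 74 \left(4 + 67\right) = \left(-74\right) 71 = -5254$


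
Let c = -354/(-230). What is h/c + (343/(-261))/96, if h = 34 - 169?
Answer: -129685037/1478304 ≈ -87.726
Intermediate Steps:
c = 177/115 (c = -354*(-1/230) = 177/115 ≈ 1.5391)
h = -135
h/c + (343/(-261))/96 = -135/177/115 + (343/(-261))/96 = -135*115/177 + (343*(-1/261))*(1/96) = -5175/59 - 343/261*1/96 = -5175/59 - 343/25056 = -129685037/1478304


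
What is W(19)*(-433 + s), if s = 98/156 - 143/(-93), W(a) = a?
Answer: -19793383/2418 ≈ -8185.9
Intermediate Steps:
s = 5237/2418 (s = 98*(1/156) - 143*(-1/93) = 49/78 + 143/93 = 5237/2418 ≈ 2.1658)
W(19)*(-433 + s) = 19*(-433 + 5237/2418) = 19*(-1041757/2418) = -19793383/2418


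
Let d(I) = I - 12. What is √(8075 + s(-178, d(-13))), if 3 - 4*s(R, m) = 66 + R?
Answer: √32415/2 ≈ 90.021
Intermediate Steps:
d(I) = -12 + I
s(R, m) = -63/4 - R/4 (s(R, m) = ¾ - (66 + R)/4 = ¾ + (-33/2 - R/4) = -63/4 - R/4)
√(8075 + s(-178, d(-13))) = √(8075 + (-63/4 - ¼*(-178))) = √(8075 + (-63/4 + 89/2)) = √(8075 + 115/4) = √(32415/4) = √32415/2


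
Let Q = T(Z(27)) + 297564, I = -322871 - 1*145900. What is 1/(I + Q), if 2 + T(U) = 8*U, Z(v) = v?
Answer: -1/170993 ≈ -5.8482e-6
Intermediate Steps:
T(U) = -2 + 8*U
I = -468771 (I = -322871 - 145900 = -468771)
Q = 297778 (Q = (-2 + 8*27) + 297564 = (-2 + 216) + 297564 = 214 + 297564 = 297778)
1/(I + Q) = 1/(-468771 + 297778) = 1/(-170993) = -1/170993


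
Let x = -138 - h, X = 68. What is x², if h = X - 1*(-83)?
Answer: 83521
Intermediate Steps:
h = 151 (h = 68 - 1*(-83) = 68 + 83 = 151)
x = -289 (x = -138 - 1*151 = -138 - 151 = -289)
x² = (-289)² = 83521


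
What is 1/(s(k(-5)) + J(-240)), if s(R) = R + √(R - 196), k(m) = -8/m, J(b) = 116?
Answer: 245/29217 - 5*I*√15/19478 ≈ 0.0083855 - 0.00099419*I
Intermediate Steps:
s(R) = R + √(-196 + R)
1/(s(k(-5)) + J(-240)) = 1/((-8/(-5) + √(-196 - 8/(-5))) + 116) = 1/((-8*(-⅕) + √(-196 - 8*(-⅕))) + 116) = 1/((8/5 + √(-196 + 8/5)) + 116) = 1/((8/5 + √(-972/5)) + 116) = 1/((8/5 + 18*I*√15/5) + 116) = 1/(588/5 + 18*I*√15/5)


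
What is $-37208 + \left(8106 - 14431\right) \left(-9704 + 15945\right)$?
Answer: $-39511533$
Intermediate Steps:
$-37208 + \left(8106 - 14431\right) \left(-9704 + 15945\right) = -37208 - 39474325 = -39511533$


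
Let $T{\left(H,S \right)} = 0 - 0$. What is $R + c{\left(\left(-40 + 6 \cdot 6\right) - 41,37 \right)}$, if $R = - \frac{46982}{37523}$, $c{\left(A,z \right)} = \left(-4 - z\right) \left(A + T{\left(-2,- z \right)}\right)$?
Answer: $\frac{69182953}{37523} \approx 1843.7$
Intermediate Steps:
$T{\left(H,S \right)} = 0$ ($T{\left(H,S \right)} = 0 + 0 = 0$)
$c{\left(A,z \right)} = A \left(-4 - z\right)$ ($c{\left(A,z \right)} = \left(-4 - z\right) \left(A + 0\right) = \left(-4 - z\right) A = A \left(-4 - z\right)$)
$R = - \frac{46982}{37523}$ ($R = \left(-46982\right) \frac{1}{37523} = - \frac{46982}{37523} \approx -1.2521$)
$R + c{\left(\left(-40 + 6 \cdot 6\right) - 41,37 \right)} = - \frac{46982}{37523} + \left(\left(-40 + 6 \cdot 6\right) - 41\right) \left(-4 - 37\right) = - \frac{46982}{37523} + \left(\left(-40 + 36\right) - 41\right) \left(-4 - 37\right) = - \frac{46982}{37523} + \left(-4 - 41\right) \left(-41\right) = - \frac{46982}{37523} - -1845 = - \frac{46982}{37523} + 1845 = \frac{69182953}{37523}$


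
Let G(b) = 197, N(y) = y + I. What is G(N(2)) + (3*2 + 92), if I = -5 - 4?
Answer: 295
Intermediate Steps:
I = -9
N(y) = -9 + y (N(y) = y - 9 = -9 + y)
G(N(2)) + (3*2 + 92) = 197 + (3*2 + 92) = 197 + (6 + 92) = 197 + 98 = 295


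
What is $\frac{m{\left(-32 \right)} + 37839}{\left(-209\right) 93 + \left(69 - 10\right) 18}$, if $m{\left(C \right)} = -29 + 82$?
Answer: $- \frac{37892}{18375} \approx -2.0621$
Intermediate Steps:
$m{\left(C \right)} = 53$
$\frac{m{\left(-32 \right)} + 37839}{\left(-209\right) 93 + \left(69 - 10\right) 18} = \frac{53 + 37839}{\left(-209\right) 93 + \left(69 - 10\right) 18} = \frac{37892}{-19437 + 59 \cdot 18} = \frac{37892}{-19437 + 1062} = \frac{37892}{-18375} = 37892 \left(- \frac{1}{18375}\right) = - \frac{37892}{18375}$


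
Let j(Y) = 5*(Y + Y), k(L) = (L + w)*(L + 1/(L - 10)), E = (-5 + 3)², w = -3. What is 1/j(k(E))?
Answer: 3/115 ≈ 0.026087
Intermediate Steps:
E = 4 (E = (-2)² = 4)
k(L) = (-3 + L)*(L + 1/(-10 + L)) (k(L) = (L - 3)*(L + 1/(L - 10)) = (-3 + L)*(L + 1/(-10 + L)))
j(Y) = 10*Y (j(Y) = 5*(2*Y) = 10*Y)
1/j(k(E)) = 1/(10*((-3 + 4³ - 13*4² + 31*4)/(-10 + 4))) = 1/(10*((-3 + 64 - 13*16 + 124)/(-6))) = 1/(10*(-(-3 + 64 - 208 + 124)/6)) = 1/(10*(-⅙*(-23))) = 1/(10*(23/6)) = 1/(115/3) = 3/115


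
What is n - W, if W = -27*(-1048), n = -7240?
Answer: -35536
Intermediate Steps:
W = 28296
n - W = -7240 - 1*28296 = -7240 - 28296 = -35536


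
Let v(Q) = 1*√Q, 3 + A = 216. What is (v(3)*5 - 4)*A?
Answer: -852 + 1065*√3 ≈ 992.63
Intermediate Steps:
A = 213 (A = -3 + 216 = 213)
v(Q) = √Q
(v(3)*5 - 4)*A = (√3*5 - 4)*213 = (5*√3 - 4)*213 = (-4 + 5*√3)*213 = -852 + 1065*√3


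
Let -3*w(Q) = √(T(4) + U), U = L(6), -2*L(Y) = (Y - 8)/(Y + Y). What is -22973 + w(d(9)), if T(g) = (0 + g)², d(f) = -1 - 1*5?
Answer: -22973 - √579/18 ≈ -22974.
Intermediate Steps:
d(f) = -6 (d(f) = -1 - 5 = -6)
L(Y) = -(-8 + Y)/(4*Y) (L(Y) = -(Y - 8)/(2*(Y + Y)) = -(-8 + Y)/(2*(2*Y)) = -(-8 + Y)*1/(2*Y)/2 = -(-8 + Y)/(4*Y))
T(g) = g²
U = 1/12 (U = (¼)*(8 - 1*6)/6 = (¼)*(⅙)*(8 - 6) = (¼)*(⅙)*2 = 1/12 ≈ 0.083333)
w(Q) = -√579/18 (w(Q) = -√(4² + 1/12)/3 = -√(16 + 1/12)/3 = -√579/18)
-22973 + w(d(9)) = -22973 - √579/18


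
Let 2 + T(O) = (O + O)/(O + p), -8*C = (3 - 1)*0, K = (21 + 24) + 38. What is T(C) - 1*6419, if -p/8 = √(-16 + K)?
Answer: -6421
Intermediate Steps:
K = 83 (K = 45 + 38 = 83)
p = -8*√67 (p = -8*√(-16 + 83) = -8*√67 ≈ -65.483)
C = 0 (C = -(3 - 1)*0/8 = -0/4 = -⅛*0 = 0)
T(O) = -2 + 2*O/(O - 8*√67) (T(O) = -2 + (O + O)/(O - 8*√67) = -2 + (2*O)/(O - 8*√67) = -2 + 2*O/(O - 8*√67))
T(C) - 1*6419 = 16*√67/(0 - 8*√67) - 1*6419 = 16*√67/((-8*√67)) - 6419 = 16*√67*(-√67/536) - 6419 = -2 - 6419 = -6421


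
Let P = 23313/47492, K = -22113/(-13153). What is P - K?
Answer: -106222101/89237468 ≈ -1.1903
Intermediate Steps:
K = 3159/1879 (K = -22113*(-1/13153) = 3159/1879 ≈ 1.6812)
P = 23313/47492 (P = 23313*(1/47492) = 23313/47492 ≈ 0.49088)
P - K = 23313/47492 - 1*3159/1879 = 23313/47492 - 3159/1879 = -106222101/89237468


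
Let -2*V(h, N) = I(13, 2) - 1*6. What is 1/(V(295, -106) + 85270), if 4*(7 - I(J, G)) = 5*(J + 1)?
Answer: 4/341113 ≈ 1.1726e-5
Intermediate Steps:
I(J, G) = 23/4 - 5*J/4 (I(J, G) = 7 - 5*(J + 1)/4 = 7 - 5*(1 + J)/4 = 7 - (5 + 5*J)/4 = 7 + (-5/4 - 5*J/4) = 23/4 - 5*J/4)
V(h, N) = 33/4 (V(h, N) = -((23/4 - 5/4*13) - 1*6)/2 = -((23/4 - 65/4) - 6)/2 = -(-21/2 - 6)/2 = -½*(-33/2) = 33/4)
1/(V(295, -106) + 85270) = 1/(33/4 + 85270) = 1/(341113/4) = 4/341113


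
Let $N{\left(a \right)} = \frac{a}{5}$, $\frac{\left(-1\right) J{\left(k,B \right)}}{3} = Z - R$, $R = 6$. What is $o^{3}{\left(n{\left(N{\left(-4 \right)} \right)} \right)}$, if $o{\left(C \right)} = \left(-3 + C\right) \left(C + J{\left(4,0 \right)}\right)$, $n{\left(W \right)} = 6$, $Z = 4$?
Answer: $46656$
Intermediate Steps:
$J{\left(k,B \right)} = 6$ ($J{\left(k,B \right)} = - 3 \left(4 - 6\right) = \left(-3\right) \left(-2\right) = 6$)
$N{\left(a \right)} = \frac{a}{5}$ ($N{\left(a \right)} = a \frac{1}{5} = \frac{a}{5}$)
$o{\left(C \right)} = \left(-3 + C\right) \left(6 + C\right)$ ($o{\left(C \right)} = \left(-3 + C\right) \left(C + 6\right) = \left(-3 + C\right) \left(6 + C\right)$)
$o^{3}{\left(n{\left(N{\left(-4 \right)} \right)} \right)} = \left(-18 + 6^{2} + 3 \cdot 6\right)^{3} = \left(-18 + 36 + 18\right)^{3} = 36^{3} = 46656$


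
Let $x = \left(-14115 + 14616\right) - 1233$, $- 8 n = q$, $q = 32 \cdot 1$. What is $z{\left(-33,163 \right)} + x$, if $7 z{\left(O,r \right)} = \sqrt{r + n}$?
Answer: $-732 + \frac{\sqrt{159}}{7} \approx -730.2$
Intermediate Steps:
$q = 32$
$n = -4$ ($n = \left(- \frac{1}{8}\right) 32 = -4$)
$x = -732$ ($x = 501 - 1233 = -732$)
$z{\left(O,r \right)} = \frac{\sqrt{-4 + r}}{7}$ ($z{\left(O,r \right)} = \frac{\sqrt{r - 4}}{7} = \frac{\sqrt{-4 + r}}{7}$)
$z{\left(-33,163 \right)} + x = \frac{\sqrt{-4 + 163}}{7} - 732 = \frac{\sqrt{159}}{7} - 732 = -732 + \frac{\sqrt{159}}{7}$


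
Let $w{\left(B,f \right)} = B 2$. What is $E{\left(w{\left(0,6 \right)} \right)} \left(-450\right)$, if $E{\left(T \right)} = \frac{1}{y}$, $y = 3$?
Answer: $-150$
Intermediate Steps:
$w{\left(B,f \right)} = 2 B$
$E{\left(T \right)} = \frac{1}{3}$
$E{\left(w{\left(0,6 \right)} \right)} \left(-450\right) = \frac{1}{3} \left(-450\right) = -150$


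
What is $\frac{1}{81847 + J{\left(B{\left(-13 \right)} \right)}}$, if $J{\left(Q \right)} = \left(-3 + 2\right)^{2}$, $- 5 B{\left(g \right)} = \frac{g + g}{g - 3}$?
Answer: $\frac{1}{81848} \approx 1.2218 \cdot 10^{-5}$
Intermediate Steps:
$B{\left(g \right)} = - \frac{2 g}{5 \left(-3 + g\right)}$ ($B{\left(g \right)} = - \frac{\left(g + g\right) \frac{1}{g - 3}}{5} = - \frac{2 g \frac{1}{-3 + g}}{5} = - \frac{2 g}{5 \left(-3 + g\right)}$)
$J{\left(Q \right)} = 1$ ($J{\left(Q \right)} = \left(-1\right)^{2} = 1$)
$\frac{1}{81847 + J{\left(B{\left(-13 \right)} \right)}} = \frac{1}{81847 + 1} = \frac{1}{81848}$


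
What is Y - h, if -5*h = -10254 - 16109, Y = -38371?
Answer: -218218/5 ≈ -43644.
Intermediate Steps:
h = 26363/5 (h = -(-10254 - 16109)/5 = -1/5*(-26363) = 26363/5 ≈ 5272.6)
Y - h = -38371 - 1*26363/5 = -38371 - 26363/5 = -218218/5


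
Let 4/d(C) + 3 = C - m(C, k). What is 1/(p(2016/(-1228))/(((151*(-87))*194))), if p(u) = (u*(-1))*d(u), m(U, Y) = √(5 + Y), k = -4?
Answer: 183922379/84 ≈ 2.1896e+6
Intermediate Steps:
d(C) = 4/(-4 + C) (d(C) = 4/(-3 + (C - √(5 - 4))) = 4/(-3 + (C - √1)) = 4/(-3 + (C - 1*1)) = 4/(-3 + (C - 1)) = 4/(-3 + (-1 + C)) = 4/(-4 + C))
p(u) = -4*u/(-4 + u) (p(u) = (u*(-1))*(4/(-4 + u)) = (-u)*(4/(-4 + u)) = -4*u/(-4 + u))
1/(p(2016/(-1228))/(((151*(-87))*194))) = 1/((4*(2016/(-1228))/(4 - 2016/(-1228)))/(((151*(-87))*194))) = 1/((4*(2016*(-1/1228))/(4 - 2016*(-1)/1228))/((-13137*194))) = 1/((4*(-504/307)/(4 - 1*(-504/307)))/(-2548578)) = 1/((4*(-504/307)/(4 + 504/307))*(-1/2548578)) = 1/((4*(-504/307)/(1732/307))*(-1/2548578)) = 1/((4*(-504/307)*(307/1732))*(-1/2548578)) = 1/(-504/433*(-1/2548578)) = 1/(84/183922379) = 183922379/84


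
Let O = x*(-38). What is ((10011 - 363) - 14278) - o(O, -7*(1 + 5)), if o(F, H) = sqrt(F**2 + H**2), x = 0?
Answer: -4672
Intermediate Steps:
O = 0 (O = 0*(-38) = 0)
((10011 - 363) - 14278) - o(O, -7*(1 + 5)) = ((10011 - 363) - 14278) - sqrt(0**2 + (-7*(1 + 5))**2) = (9648 - 14278) - sqrt(0 + (-7*6)**2) = -4630 - sqrt(0 + (-42)**2) = -4630 - sqrt(0 + 1764) = -4630 - sqrt(1764) = -4630 - 1*42 = -4630 - 42 = -4672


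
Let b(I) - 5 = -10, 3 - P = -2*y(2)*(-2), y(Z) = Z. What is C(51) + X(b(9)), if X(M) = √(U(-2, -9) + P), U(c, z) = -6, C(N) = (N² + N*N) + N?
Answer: 5253 + I*√11 ≈ 5253.0 + 3.3166*I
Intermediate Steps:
P = -5 (P = 3 - (-2*2)*(-2) = 3 - (-4)*(-2) = 3 - 1*8 = 3 - 8 = -5)
C(N) = N + 2*N² (C(N) = (N² + N²) + N = 2*N² + N = N + 2*N²)
b(I) = -5 (b(I) = 5 - 10 = -5)
X(M) = I*√11 (X(M) = √(-6 - 5) = √(-11) = I*√11)
C(51) + X(b(9)) = 51*(1 + 2*51) + I*√11 = 51*(1 + 102) + I*√11 = 51*103 + I*√11 = 5253 + I*√11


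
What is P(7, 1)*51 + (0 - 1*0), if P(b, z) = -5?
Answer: -255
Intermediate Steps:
P(7, 1)*51 + (0 - 1*0) = -5*51 + (0 - 1*0) = -255 + (0 + 0) = -255 + 0 = -255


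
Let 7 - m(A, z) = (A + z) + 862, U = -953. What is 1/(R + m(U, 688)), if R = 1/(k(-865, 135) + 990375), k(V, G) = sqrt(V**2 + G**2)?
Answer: -578696704772875/341431055231675001 + 5*sqrt(30658)/341431055231675001 ≈ -0.0016949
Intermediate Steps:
m(A, z) = -855 - A - z (m(A, z) = 7 - ((A + z) + 862) = 7 - (862 + A + z) = 7 + (-862 - A - z) = -855 - A - z)
k(V, G) = sqrt(G**2 + V**2)
R = 1/(990375 + 5*sqrt(30658)) (R = 1/(sqrt(135**2 + (-865)**2) + 990375) = 1/(sqrt(18225 + 748225) + 990375) = 1/(sqrt(766450) + 990375) = 1/(5*sqrt(30658) + 990375) = 1/(990375 + 5*sqrt(30658)) ≈ 1.0088e-6)
1/(R + m(U, 688)) = 1/((39615/39233674967 - sqrt(30658)/196168374835) + (-855 - 1*(-953) - 1*688)) = 1/((39615/39233674967 - sqrt(30658)/196168374835) + (-855 + 953 - 688)) = 1/((39615/39233674967 - sqrt(30658)/196168374835) - 590) = 1/(-23147868190915/39233674967 - sqrt(30658)/196168374835)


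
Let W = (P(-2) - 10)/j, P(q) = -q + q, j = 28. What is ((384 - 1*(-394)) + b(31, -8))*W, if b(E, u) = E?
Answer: -4045/14 ≈ -288.93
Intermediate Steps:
P(q) = 0
W = -5/14 (W = (0 - 10)/28 = -10*1/28 = -5/14 ≈ -0.35714)
((384 - 1*(-394)) + b(31, -8))*W = ((384 - 1*(-394)) + 31)*(-5/14) = ((384 + 394) + 31)*(-5/14) = (778 + 31)*(-5/14) = 809*(-5/14) = -4045/14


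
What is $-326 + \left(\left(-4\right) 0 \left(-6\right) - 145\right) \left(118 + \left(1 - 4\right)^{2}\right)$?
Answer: $-18741$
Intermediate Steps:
$-326 + \left(\left(-4\right) 0 \left(-6\right) - 145\right) \left(118 + \left(1 - 4\right)^{2}\right) = -326 + \left(0 \left(-6\right) - 145\right) \left(118 + \left(-3\right)^{2}\right) = -326 + \left(0 - 145\right) \left(118 + 9\right) = -326 - 18415 = -18741$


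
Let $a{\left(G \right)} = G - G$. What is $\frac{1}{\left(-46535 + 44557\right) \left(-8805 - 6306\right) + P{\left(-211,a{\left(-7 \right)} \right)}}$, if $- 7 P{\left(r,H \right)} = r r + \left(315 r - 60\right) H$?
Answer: $\frac{7}{209182385} \approx 3.3464 \cdot 10^{-8}$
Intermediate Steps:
$a{\left(G \right)} = 0$
$P{\left(r,H \right)} = - \frac{r^{2}}{7} - \frac{H \left(-60 + 315 r\right)}{7}$ ($P{\left(r,H \right)} = - \frac{r r + \left(315 r - 60\right) H}{7} = - \frac{r^{2} + \left(-60 + 315 r\right) H}{7} = - \frac{r^{2} + H \left(-60 + 315 r\right)}{7} = - \frac{r^{2}}{7} - \frac{H \left(-60 + 315 r\right)}{7}$)
$\frac{1}{\left(-46535 + 44557\right) \left(-8805 - 6306\right) + P{\left(-211,a{\left(-7 \right)} \right)}} = \frac{1}{\left(-46535 + 44557\right) \left(-8805 - 6306\right) - \frac{44521}{7}} = \frac{1}{\left(-1978\right) \left(-15111\right) + \left(\left(- \frac{1}{7}\right) 44521 + 0 + 0\right)} = \frac{1}{29889558 + \left(- \frac{44521}{7} + 0 + 0\right)} = \frac{1}{29889558 - \frac{44521}{7}} = \frac{1}{\frac{209182385}{7}} = \frac{7}{209182385}$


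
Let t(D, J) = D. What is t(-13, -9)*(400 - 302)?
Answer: -1274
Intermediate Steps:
t(-13, -9)*(400 - 302) = -13*(400 - 302) = -13*98 = -1274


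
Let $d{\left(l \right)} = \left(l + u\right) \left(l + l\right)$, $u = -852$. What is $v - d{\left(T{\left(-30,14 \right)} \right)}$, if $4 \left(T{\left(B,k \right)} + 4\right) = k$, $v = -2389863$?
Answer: $- \frac{4781431}{2} \approx -2.3907 \cdot 10^{6}$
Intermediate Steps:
$T{\left(B,k \right)} = -4 + \frac{k}{4}$
$d{\left(l \right)} = 2 l \left(-852 + l\right)$ ($d{\left(l \right)} = \left(l - 852\right) \left(l + l\right) = \left(-852 + l\right) 2 l = 2 l \left(-852 + l\right)$)
$v - d{\left(T{\left(-30,14 \right)} \right)} = -2389863 - 2 \left(-4 + \frac{1}{4} \cdot 14\right) \left(-852 + \left(-4 + \frac{1}{4} \cdot 14\right)\right) = -2389863 - 2 \left(-4 + \frac{7}{2}\right) \left(-852 + \left(-4 + \frac{7}{2}\right)\right) = -2389863 - 2 \left(- \frac{1}{2}\right) \left(-852 - \frac{1}{2}\right) = -2389863 - 2 \left(- \frac{1}{2}\right) \left(- \frac{1705}{2}\right) = -2389863 - \frac{1705}{2} = - \frac{4781431}{2}$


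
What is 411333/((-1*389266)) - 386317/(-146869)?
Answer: 89968006945/57171108154 ≈ 1.5737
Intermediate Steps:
411333/((-1*389266)) - 386317/(-146869) = 411333/(-389266) - 386317*(-1/146869) = 411333*(-1/389266) + 386317/146869 = -411333/389266 + 386317/146869 = 89968006945/57171108154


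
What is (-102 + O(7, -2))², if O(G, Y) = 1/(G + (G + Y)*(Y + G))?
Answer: 10647169/1024 ≈ 10398.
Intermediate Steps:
O(G, Y) = 1/(G + (G + Y)²) (O(G, Y) = 1/(G + (G + Y)*(G + Y)) = 1/(G + (G + Y)²))
(-102 + O(7, -2))² = (-102 + 1/(7 + (7 - 2)²))² = (-102 + 1/(7 + 5²))² = (-102 + 1/(7 + 25))² = (-102 + 1/32)² = (-3263/32)² = 10647169/1024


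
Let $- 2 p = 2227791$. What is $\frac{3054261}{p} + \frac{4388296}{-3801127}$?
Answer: $- \frac{999862855710}{256609591529} \approx -3.8964$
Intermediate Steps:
$p = - \frac{2227791}{2}$ ($p = \left(- \frac{1}{2}\right) 2227791 = - \frac{2227791}{2} \approx -1.1139 \cdot 10^{6}$)
$\frac{3054261}{p} + \frac{4388296}{-3801127} = \frac{3054261}{- \frac{2227791}{2}} + \frac{4388296}{-3801127} = 3054261 \left(- \frac{2}{2227791}\right) + 4388296 \left(- \frac{1}{3801127}\right) = - \frac{2036174}{742597} - \frac{398936}{345557} = - \frac{999862855710}{256609591529}$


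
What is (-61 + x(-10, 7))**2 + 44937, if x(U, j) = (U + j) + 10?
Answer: 47853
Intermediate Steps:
x(U, j) = 10 + U + j
(-61 + x(-10, 7))**2 + 44937 = (-61 + (10 - 10 + 7))**2 + 44937 = (-61 + 7)**2 + 44937 = (-54)**2 + 44937 = 2916 + 44937 = 47853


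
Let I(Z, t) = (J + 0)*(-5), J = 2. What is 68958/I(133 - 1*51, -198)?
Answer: -34479/5 ≈ -6895.8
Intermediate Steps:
I(Z, t) = -10 (I(Z, t) = (2 + 0)*(-5) = 2*(-5) = -10)
68958/I(133 - 1*51, -198) = 68958/(-10) = 68958*(-⅒) = -34479/5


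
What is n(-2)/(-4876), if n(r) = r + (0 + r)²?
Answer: -1/2438 ≈ -0.00041017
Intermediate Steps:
n(r) = r + r²
n(-2)/(-4876) = -2*(1 - 2)/(-4876) = -2*(-1)*(-1/4876) = 2*(-1/4876) = -1/2438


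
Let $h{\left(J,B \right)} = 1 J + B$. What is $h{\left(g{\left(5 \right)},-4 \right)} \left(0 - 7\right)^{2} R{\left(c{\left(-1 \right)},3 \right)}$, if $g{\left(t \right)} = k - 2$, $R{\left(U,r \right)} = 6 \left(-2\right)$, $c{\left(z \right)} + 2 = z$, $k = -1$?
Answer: $4116$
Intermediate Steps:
$c{\left(z \right)} = -2 + z$
$R{\left(U,r \right)} = -12$
$g{\left(t \right)} = -3$ ($g{\left(t \right)} = -1 - 2 = -3$)
$h{\left(J,B \right)} = B + J$ ($h{\left(J,B \right)} = J + B = B + J$)
$h{\left(g{\left(5 \right)},-4 \right)} \left(0 - 7\right)^{2} R{\left(c{\left(-1 \right)},3 \right)} = \left(-4 - 3\right) \left(0 - 7\right)^{2} \left(-12\right) = - 7 \left(-7\right)^{2} \left(-12\right) = \left(-7\right) 49 \left(-12\right) = \left(-343\right) \left(-12\right) = 4116$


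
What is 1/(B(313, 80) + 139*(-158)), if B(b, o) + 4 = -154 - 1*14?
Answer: -1/22134 ≈ -4.5179e-5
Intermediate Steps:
B(b, o) = -172 (B(b, o) = -4 + (-154 - 1*14) = -4 + (-154 - 14) = -4 - 168 = -172)
1/(B(313, 80) + 139*(-158)) = 1/(-172 + 139*(-158)) = 1/(-172 - 21962) = 1/(-22134) = -1/22134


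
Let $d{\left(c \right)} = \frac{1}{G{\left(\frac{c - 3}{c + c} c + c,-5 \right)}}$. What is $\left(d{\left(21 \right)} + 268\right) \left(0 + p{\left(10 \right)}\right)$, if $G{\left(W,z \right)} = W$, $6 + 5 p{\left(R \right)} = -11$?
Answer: $- \frac{136697}{150} \approx -911.31$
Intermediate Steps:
$p{\left(R \right)} = - \frac{17}{5}$ ($p{\left(R \right)} = - \frac{6}{5} + \frac{1}{5} \left(-11\right) = - \frac{6}{5} - \frac{11}{5} = - \frac{17}{5}$)
$d{\left(c \right)} = \frac{1}{- \frac{3}{2} + \frac{3 c}{2}}$ ($d{\left(c \right)} = \frac{1}{\frac{c - 3}{c + c} c + c} = \frac{1}{\frac{-3 + c}{2 c} c + c} = \frac{1}{\left(- \frac{3}{2} + \frac{c}{2}\right) + c} = \frac{1}{- \frac{3}{2} + \frac{3 c}{2}}$)
$\left(d{\left(21 \right)} + 268\right) \left(0 + p{\left(10 \right)}\right) = \left(\frac{2}{3 \left(-1 + 21\right)} + 268\right) \left(0 - \frac{17}{5}\right) = \left(\frac{2}{3 \cdot 20} + 268\right) \left(- \frac{17}{5}\right) = \left(\frac{2}{3} \cdot \frac{1}{20} + 268\right) \left(- \frac{17}{5}\right) = \left(\frac{1}{30} + 268\right) \left(- \frac{17}{5}\right) = \frac{8041}{30} \left(- \frac{17}{5}\right) = - \frac{136697}{150}$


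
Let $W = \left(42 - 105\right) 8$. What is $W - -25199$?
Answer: $24695$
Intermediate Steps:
$W = -504$ ($W = \left(-63\right) 8 = -504$)
$W - -25199 = -504 - -25199 = -504 + 25199 = 24695$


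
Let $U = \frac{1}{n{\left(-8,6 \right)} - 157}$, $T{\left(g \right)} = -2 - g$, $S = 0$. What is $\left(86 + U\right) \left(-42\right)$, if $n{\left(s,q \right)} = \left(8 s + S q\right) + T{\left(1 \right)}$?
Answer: $- \frac{57789}{16} \approx -3611.8$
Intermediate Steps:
$n{\left(s,q \right)} = -3 + 8 s$ ($n{\left(s,q \right)} = \left(8 s + 0 q\right) - 3 = \left(8 s + 0\right) - 3 = 8 s - 3 = -3 + 8 s$)
$U = - \frac{1}{224}$ ($U = \frac{1}{\left(-3 + 8 \left(-8\right)\right) - 157} = \frac{1}{\left(-3 - 64\right) - 157} = \frac{1}{-67 - 157} = \frac{1}{-224} = - \frac{1}{224} \approx -0.0044643$)
$\left(86 + U\right) \left(-42\right) = \left(86 - \frac{1}{224}\right) \left(-42\right) = \frac{19263}{224} \left(-42\right) = - \frac{57789}{16}$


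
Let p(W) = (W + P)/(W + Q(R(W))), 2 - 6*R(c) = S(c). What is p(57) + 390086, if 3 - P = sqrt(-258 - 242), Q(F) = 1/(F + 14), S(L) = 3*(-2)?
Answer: 68265234/175 - 92*I*sqrt(5)/525 ≈ 3.9009e+5 - 0.39184*I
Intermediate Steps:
S(L) = -6
R(c) = 4/3 (R(c) = 1/3 - 1/6*(-6) = 1/3 + 1 = 4/3)
Q(F) = 1/(14 + F)
P = 3 - 10*I*sqrt(5) (P = 3 - sqrt(-258 - 242) = 3 - sqrt(-500) = 3 - 10*I*sqrt(5) ≈ 3.0 - 22.361*I)
p(W) = (3 + W - 10*I*sqrt(5))/(3/46 + W) (p(W) = (W + (3 - 10*I*sqrt(5)))/(W + 1/(14 + 4/3)) = (3 + W - 10*I*sqrt(5))/(W + 1/(46/3)) = (3 + W - 10*I*sqrt(5))/(W + 3/46) = (3 + W - 10*I*sqrt(5))/(3/46 + W))
p(57) + 390086 = 46*(3 + 57 - 10*I*sqrt(5))/(3 + 46*57) + 390086 = 46*(60 - 10*I*sqrt(5))/(3 + 2622) + 390086 = 46*(60 - 10*I*sqrt(5))/2625 + 390086 = 46*(1/2625)*(60 - 10*I*sqrt(5)) + 390086 = (184/175 - 92*I*sqrt(5)/525) + 390086 = 68265234/175 - 92*I*sqrt(5)/525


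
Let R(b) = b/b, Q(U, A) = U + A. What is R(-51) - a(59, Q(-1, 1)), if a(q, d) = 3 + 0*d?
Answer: -2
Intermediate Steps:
Q(U, A) = A + U
R(b) = 1
a(q, d) = 3 (a(q, d) = 3 + 0 = 3)
R(-51) - a(59, Q(-1, 1)) = 1 - 1*3 = 1 - 3 = -2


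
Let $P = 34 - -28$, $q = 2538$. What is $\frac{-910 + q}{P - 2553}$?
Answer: $- \frac{1628}{2491} \approx -0.65355$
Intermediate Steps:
$P = 62$ ($P = 34 + 28 = 62$)
$\frac{-910 + q}{P - 2553} = \frac{-910 + 2538}{62 - 2553} = \frac{1628}{-2491} = 1628 \left(- \frac{1}{2491}\right) = - \frac{1628}{2491}$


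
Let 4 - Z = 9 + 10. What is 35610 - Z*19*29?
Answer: 43875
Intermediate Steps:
Z = -15 (Z = 4 - (9 + 10) = 4 - 1*19 = 4 - 19 = -15)
35610 - Z*19*29 = 35610 - (-15*19)*29 = 35610 - (-285)*29 = 35610 - 1*(-8265) = 35610 + 8265 = 43875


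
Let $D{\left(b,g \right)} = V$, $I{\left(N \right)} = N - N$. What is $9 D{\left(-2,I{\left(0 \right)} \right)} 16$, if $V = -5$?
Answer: $-720$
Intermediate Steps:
$I{\left(N \right)} = 0$
$D{\left(b,g \right)} = -5$
$9 D{\left(-2,I{\left(0 \right)} \right)} 16 = 9 \left(-5\right) 16 = \left(-45\right) 16 = -720$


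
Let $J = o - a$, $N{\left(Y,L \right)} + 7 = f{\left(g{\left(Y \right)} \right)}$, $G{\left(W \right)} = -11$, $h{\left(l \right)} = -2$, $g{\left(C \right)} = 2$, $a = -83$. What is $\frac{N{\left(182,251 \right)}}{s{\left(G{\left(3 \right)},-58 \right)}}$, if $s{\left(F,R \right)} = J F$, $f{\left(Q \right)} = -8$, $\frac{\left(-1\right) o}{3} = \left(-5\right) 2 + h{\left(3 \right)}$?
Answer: $\frac{15}{1309} \approx 0.011459$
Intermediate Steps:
$o = 36$ ($o = - 3 \left(\left(-5\right) 2 - 2\right) = - 3 \left(-10 - 2\right) = \left(-3\right) \left(-12\right) = 36$)
$N{\left(Y,L \right)} = -15$ ($N{\left(Y,L \right)} = -7 - 8 = -15$)
$J = 119$ ($J = 36 - -83 = 36 + 83 = 119$)
$s{\left(F,R \right)} = 119 F$
$\frac{N{\left(182,251 \right)}}{s{\left(G{\left(3 \right)},-58 \right)}} = - \frac{15}{119 \left(-11\right)} = - \frac{15}{-1309} = \left(-15\right) \left(- \frac{1}{1309}\right) = \frac{15}{1309}$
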